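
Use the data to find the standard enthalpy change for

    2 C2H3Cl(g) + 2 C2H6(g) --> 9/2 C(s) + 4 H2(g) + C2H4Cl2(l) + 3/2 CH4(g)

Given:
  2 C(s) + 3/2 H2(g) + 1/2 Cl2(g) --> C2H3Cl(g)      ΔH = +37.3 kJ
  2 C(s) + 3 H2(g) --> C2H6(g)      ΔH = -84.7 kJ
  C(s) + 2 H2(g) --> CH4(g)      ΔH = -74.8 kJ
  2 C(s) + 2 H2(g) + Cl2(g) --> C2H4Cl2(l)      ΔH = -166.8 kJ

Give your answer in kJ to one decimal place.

ΔH = -184.2 kJ

equation 1 reversed and × 2 (C2H3Cl(g) must end up as a reactant; ×2 to match 2 C2H3Cl(g) in the target): (-2)·(+37.3) = -74.6 kJ
equation 2 reversed and × 2 (C2H6(g) must end up as a reactant; ×2 to match 2 C2H6(g) in the target): (-2)·(-84.7) = +169.4 kJ
equation 3 × 3/2 (scale by 3/2 for the 3/2 CH4(g)): (3/2)·(-74.8) = -112.2 kJ
equation 4 as written (C2H4Cl2(l) already on the product side): -166.8 kJ
ΔH = (-2)·(+37.3) + (-2)·(-84.7) + (3/2)·(-74.8) + (1)·(-166.8) = -184.2 kJ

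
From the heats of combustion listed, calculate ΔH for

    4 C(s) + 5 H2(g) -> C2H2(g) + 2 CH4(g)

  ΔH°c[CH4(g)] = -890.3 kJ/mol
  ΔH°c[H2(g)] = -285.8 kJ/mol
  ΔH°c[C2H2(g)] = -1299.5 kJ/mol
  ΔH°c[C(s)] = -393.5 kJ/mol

ΔH = 77.1 kJ/mol

With combustion enthalpies, reactants minus products:
= [4·(-393.5) + 5·(-285.8)] − [1·(-1299.5) + 2·(-890.3)]
= 77.1 kJ/mol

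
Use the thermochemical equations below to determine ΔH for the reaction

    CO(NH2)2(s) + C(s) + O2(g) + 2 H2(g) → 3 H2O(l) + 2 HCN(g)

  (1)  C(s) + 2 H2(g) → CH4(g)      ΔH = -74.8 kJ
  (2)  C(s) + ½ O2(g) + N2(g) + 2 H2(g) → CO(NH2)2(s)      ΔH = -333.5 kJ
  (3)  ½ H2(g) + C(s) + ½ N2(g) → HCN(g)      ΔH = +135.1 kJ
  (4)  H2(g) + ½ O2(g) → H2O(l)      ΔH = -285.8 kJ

(1): not needed.
(2) reversed: +333.5 kJ
(3) × 2: (2)·(+135.1) = +270.2 kJ
(4) × 3: (3)·(-285.8) = -857.4 kJ
Combining the equations, ΔH = (+333.5) + (+270.2) + (-857.4) = -253.7 kJ

ΔH = -253.7 kJ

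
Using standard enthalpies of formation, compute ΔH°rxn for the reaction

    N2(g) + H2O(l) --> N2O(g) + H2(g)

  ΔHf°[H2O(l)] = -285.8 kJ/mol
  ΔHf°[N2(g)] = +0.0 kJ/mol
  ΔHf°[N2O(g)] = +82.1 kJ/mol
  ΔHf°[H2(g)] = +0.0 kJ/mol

Products: 1·(+82.1) + 1·(+0.0) = +82.1
Reactants: 1·(+0.0) + 1·(-285.8) = -285.8
ΔH°rxn = (+82.1) − (-285.8) = 367.9 kJ/mol

ΔH°rxn = 367.9 kJ/mol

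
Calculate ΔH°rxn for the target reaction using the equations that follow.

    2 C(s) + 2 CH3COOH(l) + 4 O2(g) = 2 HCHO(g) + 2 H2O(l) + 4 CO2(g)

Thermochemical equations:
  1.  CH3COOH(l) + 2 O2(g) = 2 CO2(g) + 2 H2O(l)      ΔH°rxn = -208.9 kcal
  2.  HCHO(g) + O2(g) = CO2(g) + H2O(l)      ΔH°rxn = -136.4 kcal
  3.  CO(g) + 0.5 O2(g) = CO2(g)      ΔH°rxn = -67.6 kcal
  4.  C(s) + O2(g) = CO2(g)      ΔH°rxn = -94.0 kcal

ΔH°rxn = -333.0 kcal

eq. 1 × 2: (2)·(-208.9) = -417.8 kcal
eq. 2 reversed and × 2: (-2)·(-136.4) = +272.8 kcal
eq. 3: not needed.
eq. 4 × 2: (2)·(-94.0) = -188.0 kcal
Since enthalpy is a state function, ΔH°rxn = (-417.8) + (+272.8) + (-188.0) = -333.0 kcal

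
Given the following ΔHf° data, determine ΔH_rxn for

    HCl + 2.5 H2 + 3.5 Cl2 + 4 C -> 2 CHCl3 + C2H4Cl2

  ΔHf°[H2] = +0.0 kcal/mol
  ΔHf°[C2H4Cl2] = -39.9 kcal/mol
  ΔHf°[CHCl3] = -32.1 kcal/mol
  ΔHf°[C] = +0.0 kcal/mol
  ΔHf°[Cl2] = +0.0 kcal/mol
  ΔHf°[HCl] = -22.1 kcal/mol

ΔH_rxn = -82.0 kcal/mol

Products: 2·(-32.1) + 1·(-39.9) = -104.1
Reactants: 1·(-22.1) + 5/2·(+0.0) + 7/2·(+0.0) + 4·(+0.0) = -22.1
ΔH_rxn = (-104.1) − (-22.1) = -82.0 kcal/mol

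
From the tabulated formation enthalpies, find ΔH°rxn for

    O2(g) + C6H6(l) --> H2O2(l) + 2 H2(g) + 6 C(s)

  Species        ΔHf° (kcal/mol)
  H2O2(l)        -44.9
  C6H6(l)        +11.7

ΔH°rxn = -56.6 kcal/mol

Products: 1·(-44.9) + 2·(+0.0) + 6·(+0.0) = -44.9
Reactants: 1·(+0.0) + 1·(+11.7) = +11.7
ΔH°rxn = (-44.9) − (+11.7) = -56.6 kcal/mol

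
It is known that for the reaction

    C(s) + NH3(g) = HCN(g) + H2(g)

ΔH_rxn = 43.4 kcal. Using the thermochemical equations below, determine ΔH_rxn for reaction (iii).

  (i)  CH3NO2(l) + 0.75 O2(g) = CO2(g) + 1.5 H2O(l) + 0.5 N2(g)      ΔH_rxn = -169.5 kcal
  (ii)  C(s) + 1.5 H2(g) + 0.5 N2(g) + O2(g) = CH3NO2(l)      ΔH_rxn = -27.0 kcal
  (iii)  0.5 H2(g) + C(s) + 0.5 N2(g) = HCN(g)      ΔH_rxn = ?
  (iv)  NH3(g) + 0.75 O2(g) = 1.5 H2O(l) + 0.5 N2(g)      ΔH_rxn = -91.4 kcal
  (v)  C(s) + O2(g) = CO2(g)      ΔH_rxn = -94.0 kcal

ΔH_rxn = 32.3 kcal

(i) reversed: +169.5 kcal
(ii) reversed: +27.0 kcal
(iii) as written (HCN(g) already on the product side): contributes x
(iv) as written (NH3(g) already on the reactant side): -91.4 kcal
(v) as written: -94.0 kcal
+43.4 = (+169.5) + (+27.0) + (-91.4) + (-94.0) + x
x = (+43.4 − (+11.1)) / (1) = 32.3 kcal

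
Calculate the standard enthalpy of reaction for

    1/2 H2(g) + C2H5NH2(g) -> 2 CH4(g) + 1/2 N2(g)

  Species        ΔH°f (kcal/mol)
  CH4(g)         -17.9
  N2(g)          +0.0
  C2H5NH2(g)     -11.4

ΔH° = -24.4 kcal/mol

ΔH°rxn = Σ nΔHf°(products) − Σ nΔHf°(reactants).
Products: 2·(-17.9) + 1/2·(+0.0) = -35.8
Reactants: 1/2·(+0.0) + 1·(-11.4) = -11.4
ΔH° = (-35.8) − (-11.4) = -24.4 kcal/mol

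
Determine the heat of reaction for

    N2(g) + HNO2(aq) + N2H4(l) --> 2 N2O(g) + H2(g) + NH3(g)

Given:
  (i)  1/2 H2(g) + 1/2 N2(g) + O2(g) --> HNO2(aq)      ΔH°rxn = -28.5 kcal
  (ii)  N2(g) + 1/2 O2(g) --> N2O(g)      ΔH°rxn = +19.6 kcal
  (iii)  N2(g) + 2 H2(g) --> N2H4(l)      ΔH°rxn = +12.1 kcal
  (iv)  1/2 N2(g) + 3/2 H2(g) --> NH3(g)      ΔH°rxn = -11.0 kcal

(i) reversed (HNO2(aq) must end up as a reactant): +28.5 kcal
(ii) × 2 (scale by 2 for the 2 N2O(g)): (2)·(+19.6) = +39.2 kcal
(iii) reversed (reverse to put N2H4(l) on the reactant side): -12.1 kcal
(iv) as written (NH3(g) already on the product side): -11.0 kcal
ΔH°rxn = (-1)·(-28.5) + (2)·(+19.6) + (-1)·(+12.1) + (1)·(-11.0) = 44.6 kcal

ΔH°rxn = 44.6 kcal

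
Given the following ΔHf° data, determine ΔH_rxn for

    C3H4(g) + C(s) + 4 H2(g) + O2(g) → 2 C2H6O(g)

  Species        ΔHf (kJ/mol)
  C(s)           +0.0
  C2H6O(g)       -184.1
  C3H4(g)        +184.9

ΔH_rxn = -553.1 kJ/mol

Products: 2·(-184.1) = -368.2
Reactants: 1·(+184.9) + 1·(+0.0) + 4·(+0.0) + 1·(+0.0) = +184.9
ΔH_rxn = (-368.2) − (+184.9) = -553.1 kJ/mol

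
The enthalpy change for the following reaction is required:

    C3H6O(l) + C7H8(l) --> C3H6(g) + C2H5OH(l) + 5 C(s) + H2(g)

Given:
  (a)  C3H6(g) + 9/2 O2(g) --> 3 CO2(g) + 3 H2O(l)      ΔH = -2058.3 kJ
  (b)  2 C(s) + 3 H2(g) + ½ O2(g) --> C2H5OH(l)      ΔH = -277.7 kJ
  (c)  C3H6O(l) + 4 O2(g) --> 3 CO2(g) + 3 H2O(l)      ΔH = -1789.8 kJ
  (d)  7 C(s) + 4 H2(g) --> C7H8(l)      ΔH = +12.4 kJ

(a) reversed (reverse to put C3H6(g) on the product side): +2058.3 kJ
(b) as written (C2H5OH(l) already on the product side): -277.7 kJ
(c) as written (C3H6O(l) already on the reactant side): -1789.8 kJ
(d) reversed (C7H8(l) must end up as a reactant): -12.4 kJ
ΔH = (-1)·(-2058.3) + (1)·(-277.7) + (1)·(-1789.8) + (-1)·(+12.4) = -21.6 kJ

ΔH = -21.6 kJ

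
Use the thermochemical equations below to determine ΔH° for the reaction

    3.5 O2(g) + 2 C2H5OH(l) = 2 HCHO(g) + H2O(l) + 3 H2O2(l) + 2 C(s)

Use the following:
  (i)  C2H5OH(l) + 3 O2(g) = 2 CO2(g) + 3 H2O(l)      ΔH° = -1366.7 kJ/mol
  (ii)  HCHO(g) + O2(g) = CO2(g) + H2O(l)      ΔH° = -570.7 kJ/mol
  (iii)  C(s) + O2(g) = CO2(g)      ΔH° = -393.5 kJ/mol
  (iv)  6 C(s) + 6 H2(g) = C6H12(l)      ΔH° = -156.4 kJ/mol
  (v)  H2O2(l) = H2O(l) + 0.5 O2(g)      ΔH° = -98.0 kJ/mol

ΔH° = -511.0 kJ/mol

(i) × 2 (scale by 2 for the 2 C2H5OH(l)): (2)·(-1366.7) = -2733.4 kJ/mol
(ii) reversed and × 2 (reverse to put HCHO(g) on the product side; ×2 to match 2 HCHO(g) in the target): (-2)·(-570.7) = +1141.4 kJ/mol
(iii) reversed and × 2: (-2)·(-393.5) = +787.0 kJ/mol
(iv): not needed (H2(g) appears nowhere else).
(v) reversed and × 3 (reverse to put H2O2(l) on the product side; scale by 3 for the 3 H2O2(l)): (-3)·(-98.0) = +294.0 kJ/mol
Combining the equations, ΔH° = (2)·(-1366.7) + (-2)·(-570.7) + (-2)·(-393.5) + (-3)·(-98.0) = -511.0 kJ/mol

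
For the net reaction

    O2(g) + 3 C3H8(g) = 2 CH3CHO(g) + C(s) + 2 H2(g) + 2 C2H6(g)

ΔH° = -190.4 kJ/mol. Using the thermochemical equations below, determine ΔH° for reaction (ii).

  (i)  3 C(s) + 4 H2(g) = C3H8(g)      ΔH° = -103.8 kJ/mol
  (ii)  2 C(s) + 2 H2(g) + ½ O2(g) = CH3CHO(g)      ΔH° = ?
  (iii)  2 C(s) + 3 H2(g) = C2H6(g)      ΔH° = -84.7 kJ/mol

ΔH° = -166.2 kJ/mol

(i) reversed and × 3: (-3)·(-103.8) = +311.4 kJ/mol
(ii) × 2: contributes 2·x
(iii) × 2: (2)·(-84.7) = -169.4 kJ/mol
-190.4 = (+311.4) + (-169.4) + 2·x
x = (-190.4 − (+142.0)) / (2) = -166.2 kJ/mol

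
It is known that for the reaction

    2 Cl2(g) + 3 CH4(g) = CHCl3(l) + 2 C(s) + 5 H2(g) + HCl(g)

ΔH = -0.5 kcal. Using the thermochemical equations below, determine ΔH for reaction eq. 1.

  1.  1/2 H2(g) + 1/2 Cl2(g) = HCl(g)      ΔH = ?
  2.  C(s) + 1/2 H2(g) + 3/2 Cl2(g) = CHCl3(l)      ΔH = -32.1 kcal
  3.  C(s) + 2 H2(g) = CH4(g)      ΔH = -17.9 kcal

ΔH = -22.1 kcal

eq. 1 as written: contributes x
eq. 2 as written: -32.1 kcal
eq. 3 reversed and × 3: (-3)·(-17.9) = +53.7 kcal
-0.5 = (-32.1) + (+53.7) + x
x = (-0.5 − (+21.6)) / (1) = -22.1 kcal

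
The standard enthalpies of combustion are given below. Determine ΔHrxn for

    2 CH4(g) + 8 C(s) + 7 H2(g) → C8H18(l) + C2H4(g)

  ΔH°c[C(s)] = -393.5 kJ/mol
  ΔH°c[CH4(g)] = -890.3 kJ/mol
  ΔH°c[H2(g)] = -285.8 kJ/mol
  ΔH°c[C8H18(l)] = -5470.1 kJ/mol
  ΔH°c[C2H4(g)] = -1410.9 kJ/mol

With combustion enthalpies, reactants minus products:
= [2·(-890.3) + 8·(-393.5) + 7·(-285.8)] − [1·(-5470.1) + 1·(-1410.9)]
= -48.2 kJ/mol

ΔHrxn = -48.2 kJ/mol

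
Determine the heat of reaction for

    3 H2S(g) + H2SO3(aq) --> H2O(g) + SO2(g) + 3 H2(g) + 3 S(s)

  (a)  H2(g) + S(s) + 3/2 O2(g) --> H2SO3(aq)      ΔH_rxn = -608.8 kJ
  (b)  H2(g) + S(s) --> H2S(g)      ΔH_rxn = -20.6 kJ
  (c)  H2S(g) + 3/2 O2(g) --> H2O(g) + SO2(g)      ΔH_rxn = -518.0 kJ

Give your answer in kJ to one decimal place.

ΔH_rxn = 132.0 kJ

(a) reversed: +608.8 kJ
(b) reversed and × 2: (-2)·(-20.6) = +41.2 kJ
(c) as written: -518.0 kJ
ΔH_rxn = (+608.8) + (+41.2) + (-518.0) = 132.0 kJ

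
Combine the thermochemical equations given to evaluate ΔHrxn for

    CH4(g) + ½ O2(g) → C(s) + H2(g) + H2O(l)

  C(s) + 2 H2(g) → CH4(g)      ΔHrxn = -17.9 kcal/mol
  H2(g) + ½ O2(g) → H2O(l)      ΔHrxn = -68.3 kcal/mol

equation 1 reversed: +17.9 kcal/mol
equation 2 as written: -68.3 kcal/mol
ΔHrxn = (+17.9) + (-68.3) = -50.4 kcal/mol

ΔHrxn = -50.4 kcal/mol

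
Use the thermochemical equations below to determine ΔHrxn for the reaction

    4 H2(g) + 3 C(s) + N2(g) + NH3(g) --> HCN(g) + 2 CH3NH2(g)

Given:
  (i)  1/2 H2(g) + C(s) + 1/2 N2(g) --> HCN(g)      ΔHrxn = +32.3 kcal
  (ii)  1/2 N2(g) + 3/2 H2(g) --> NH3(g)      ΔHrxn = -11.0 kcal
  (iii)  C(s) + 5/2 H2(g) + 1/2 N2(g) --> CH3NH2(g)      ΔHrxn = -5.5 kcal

(i) as written: +32.3 kcal
(ii) reversed: +11.0 kcal
(iii) × 2: (2)·(-5.5) = -11.0 kcal
ΔHrxn = (1)·(+32.3) + (-1)·(-11.0) + (2)·(-5.5) = 32.3 kcal

ΔHrxn = 32.3 kcal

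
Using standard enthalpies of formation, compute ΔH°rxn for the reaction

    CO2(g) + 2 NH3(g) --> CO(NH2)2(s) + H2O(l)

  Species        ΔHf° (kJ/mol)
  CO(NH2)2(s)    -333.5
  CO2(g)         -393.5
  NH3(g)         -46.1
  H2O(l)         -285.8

Products: 1·(-333.5) + 1·(-285.8) = -619.3
Reactants: 1·(-393.5) + 2·(-46.1) = -485.7
ΔH°rxn = (-619.3) − (-485.7) = -133.6 kJ/mol

ΔH°rxn = -133.6 kJ/mol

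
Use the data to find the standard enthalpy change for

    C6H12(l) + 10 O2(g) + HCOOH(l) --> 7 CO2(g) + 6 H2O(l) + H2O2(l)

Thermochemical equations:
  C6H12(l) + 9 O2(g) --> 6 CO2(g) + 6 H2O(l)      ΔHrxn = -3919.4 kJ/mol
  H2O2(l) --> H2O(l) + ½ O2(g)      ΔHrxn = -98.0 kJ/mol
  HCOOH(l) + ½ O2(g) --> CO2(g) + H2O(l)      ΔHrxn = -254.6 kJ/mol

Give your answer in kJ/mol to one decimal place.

ΔHrxn = -4076.0 kJ/mol

equation 1 as written: -3919.4 kJ/mol
equation 2 reversed: +98.0 kJ/mol
equation 3 as written: -254.6 kJ/mol
By Hess's law, ΔHrxn = (1)·(-3919.4) + (-1)·(-98.0) + (1)·(-254.6) = -4076.0 kJ/mol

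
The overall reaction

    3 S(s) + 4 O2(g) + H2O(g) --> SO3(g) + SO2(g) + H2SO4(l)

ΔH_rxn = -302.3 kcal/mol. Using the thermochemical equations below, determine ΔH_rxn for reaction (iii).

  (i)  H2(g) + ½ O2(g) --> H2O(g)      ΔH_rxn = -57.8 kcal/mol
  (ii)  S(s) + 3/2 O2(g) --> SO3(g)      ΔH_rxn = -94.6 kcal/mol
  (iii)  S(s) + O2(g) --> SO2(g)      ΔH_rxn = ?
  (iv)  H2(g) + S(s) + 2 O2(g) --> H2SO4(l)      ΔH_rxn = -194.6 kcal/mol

ΔH_rxn = -70.9 kcal/mol

(i) reversed: +57.8 kcal/mol
(ii) as written: -94.6 kcal/mol
(iii) as written: contributes x
(iv) as written: -194.6 kcal/mol
-302.3 = (+57.8) + (-94.6) + (-194.6) + x
x = (-302.3 − (-231.4)) / (1) = -70.9 kcal/mol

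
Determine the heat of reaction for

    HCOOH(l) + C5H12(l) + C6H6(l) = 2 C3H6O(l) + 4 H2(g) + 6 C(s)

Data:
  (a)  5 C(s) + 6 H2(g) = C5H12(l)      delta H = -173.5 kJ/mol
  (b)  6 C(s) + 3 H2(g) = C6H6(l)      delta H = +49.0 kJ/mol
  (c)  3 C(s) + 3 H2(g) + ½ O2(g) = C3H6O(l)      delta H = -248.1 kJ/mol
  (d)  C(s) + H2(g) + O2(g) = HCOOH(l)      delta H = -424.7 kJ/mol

(a) reversed (C5H12(l) must end up as a reactant): +173.5 kJ/mol
(b) reversed (C6H6(l) must end up as a reactant): -49.0 kJ/mol
(c) × 2 (scale by 2 for the 2 C3H6O(l)): (2)·(-248.1) = -496.2 kJ/mol
(d) reversed (HCOOH(l) must end up as a reactant): +424.7 kJ/mol
Since enthalpy is a state function, delta H = (+173.5) + (-49.0) + (-496.2) + (+424.7) = 53.0 kJ/mol

delta H = 53.0 kJ/mol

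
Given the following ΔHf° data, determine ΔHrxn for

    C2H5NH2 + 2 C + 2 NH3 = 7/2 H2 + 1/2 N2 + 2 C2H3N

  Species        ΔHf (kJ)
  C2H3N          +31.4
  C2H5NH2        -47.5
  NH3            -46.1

Products: 7/2·(+0.0) + 1/2·(+0.0) + 2·(+31.4) = +62.8
Reactants: 1·(-47.5) + 2·(+0.0) + 2·(-46.1) = -139.7
ΔHrxn = (+62.8) − (-139.7) = 202.5 kJ

ΔHrxn = 202.5 kJ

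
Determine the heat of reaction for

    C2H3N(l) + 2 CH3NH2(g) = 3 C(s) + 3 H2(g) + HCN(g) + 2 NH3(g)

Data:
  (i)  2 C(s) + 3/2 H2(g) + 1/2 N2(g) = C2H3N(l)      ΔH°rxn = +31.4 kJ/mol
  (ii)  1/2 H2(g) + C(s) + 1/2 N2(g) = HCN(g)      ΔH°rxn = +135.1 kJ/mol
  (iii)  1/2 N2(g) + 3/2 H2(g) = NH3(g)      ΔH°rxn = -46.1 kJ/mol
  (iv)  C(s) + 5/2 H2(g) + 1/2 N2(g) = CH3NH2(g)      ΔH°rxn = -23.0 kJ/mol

ΔH°rxn = 57.5 kJ/mol

(i) reversed: -31.4 kJ/mol
(ii) as written: +135.1 kJ/mol
(iii) × 2: (2)·(-46.1) = -92.2 kJ/mol
(iv) reversed and × 2: (-2)·(-23.0) = +46.0 kJ/mol
ΔH°rxn = (-31.4) + (+135.1) + (-92.2) + (+46.0) = 57.5 kJ/mol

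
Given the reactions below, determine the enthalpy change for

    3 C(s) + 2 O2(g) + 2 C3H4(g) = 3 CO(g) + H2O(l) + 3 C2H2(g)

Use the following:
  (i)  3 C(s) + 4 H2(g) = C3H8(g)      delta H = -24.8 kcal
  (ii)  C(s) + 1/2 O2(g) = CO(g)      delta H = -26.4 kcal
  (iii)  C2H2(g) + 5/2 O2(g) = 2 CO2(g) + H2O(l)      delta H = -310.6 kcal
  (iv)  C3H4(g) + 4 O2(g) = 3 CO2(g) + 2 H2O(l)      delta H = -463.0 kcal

delta H = -73.4 kcal

(i): not needed (H2(g) appears nowhere else).
(ii) × 3 (×3 to match 3 CO(g) in the target): (3)·(-26.4) = -79.2 kcal
(iii) reversed and × 3 (reverse to put C2H2(g) on the product side; scale by 3 for the 3 C2H2(g)): (-3)·(-310.6) = +931.8 kcal
(iv) × 2 (scale by 2 for the 2 C3H4(g)): (2)·(-463.0) = -926.0 kcal
By Hess's law, delta H = (3)·(-26.4) + (-3)·(-310.6) + (2)·(-463.0) = -73.4 kcal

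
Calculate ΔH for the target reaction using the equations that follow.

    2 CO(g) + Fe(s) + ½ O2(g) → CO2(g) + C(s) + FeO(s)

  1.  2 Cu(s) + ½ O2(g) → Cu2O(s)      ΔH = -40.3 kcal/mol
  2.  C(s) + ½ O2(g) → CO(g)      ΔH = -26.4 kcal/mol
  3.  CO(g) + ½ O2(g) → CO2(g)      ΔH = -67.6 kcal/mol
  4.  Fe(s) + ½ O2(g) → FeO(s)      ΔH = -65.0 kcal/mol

ΔH = -106.2 kcal/mol

eq. 1: not needed (Cu2O(s) appears nowhere else).
eq. 2 reversed (C(s) must end up as a product): +26.4 kcal/mol
eq. 3 as written (CO2(g) already on the product side): -67.6 kcal/mol
eq. 4 as written (FeO(s) already on the product side): -65.0 kcal/mol
ΔH = (-1)·(-26.4) + (1)·(-67.6) + (1)·(-65.0) = -106.2 kcal/mol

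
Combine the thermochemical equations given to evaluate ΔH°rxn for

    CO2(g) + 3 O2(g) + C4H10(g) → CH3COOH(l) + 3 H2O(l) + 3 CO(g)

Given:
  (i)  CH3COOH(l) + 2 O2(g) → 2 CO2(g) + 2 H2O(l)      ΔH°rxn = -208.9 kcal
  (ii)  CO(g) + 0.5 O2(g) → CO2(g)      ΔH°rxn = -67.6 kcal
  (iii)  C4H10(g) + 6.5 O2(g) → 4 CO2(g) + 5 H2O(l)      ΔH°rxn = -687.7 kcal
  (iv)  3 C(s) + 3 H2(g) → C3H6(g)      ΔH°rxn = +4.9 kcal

ΔH°rxn = -276.0 kcal

(i) reversed: +208.9 kcal
(ii) reversed and × 3: (-3)·(-67.6) = +202.8 kcal
(iii) as written: -687.7 kcal
(iv): not needed.
Summing the manipulated equations, ΔH°rxn = (+208.9) + (+202.8) + (-687.7) = -276.0 kcal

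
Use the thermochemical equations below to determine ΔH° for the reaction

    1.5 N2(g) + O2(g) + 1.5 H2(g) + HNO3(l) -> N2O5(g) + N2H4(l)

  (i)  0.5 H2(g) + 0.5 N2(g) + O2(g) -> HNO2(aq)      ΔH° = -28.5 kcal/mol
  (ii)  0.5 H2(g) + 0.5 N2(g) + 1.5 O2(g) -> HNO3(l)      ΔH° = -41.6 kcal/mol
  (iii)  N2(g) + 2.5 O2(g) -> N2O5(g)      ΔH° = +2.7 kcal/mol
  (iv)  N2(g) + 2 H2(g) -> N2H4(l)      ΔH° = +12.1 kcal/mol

(i): not needed (HNO2(aq) appears nowhere else).
(ii) reversed (HNO3(l) must end up as a reactant): +41.6 kcal/mol
(iii) as written (N2O5(g) already on the product side): +2.7 kcal/mol
(iv) as written (N2H4(l) already on the product side): +12.1 kcal/mol
Summing the manipulated equations, ΔH° = (+41.6) + (+2.7) + (+12.1) = 56.4 kcal/mol

ΔH° = 56.4 kcal/mol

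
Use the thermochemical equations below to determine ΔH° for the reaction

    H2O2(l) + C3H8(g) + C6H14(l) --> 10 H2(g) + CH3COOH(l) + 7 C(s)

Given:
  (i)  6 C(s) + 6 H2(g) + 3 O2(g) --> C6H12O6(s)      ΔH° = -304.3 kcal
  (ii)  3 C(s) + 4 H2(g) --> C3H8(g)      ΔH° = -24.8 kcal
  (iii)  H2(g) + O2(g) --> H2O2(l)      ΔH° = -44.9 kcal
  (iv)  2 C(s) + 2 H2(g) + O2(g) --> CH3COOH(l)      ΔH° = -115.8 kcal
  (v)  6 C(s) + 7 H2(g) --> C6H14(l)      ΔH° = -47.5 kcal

(i): not needed (C6H12O6(s) appears nowhere else).
(ii) reversed (C3H8(g) must end up as a reactant): +24.8 kcal
(iii) reversed (H2O2(l) must end up as a reactant): +44.9 kcal
(iv) as written (CH3COOH(l) already on the product side): -115.8 kcal
(v) reversed (reverse to put C6H14(l) on the reactant side): +47.5 kcal
Since enthalpy is a state function, ΔH° = (+24.8) + (+44.9) + (-115.8) + (+47.5) = 1.4 kcal

ΔH° = 1.4 kcal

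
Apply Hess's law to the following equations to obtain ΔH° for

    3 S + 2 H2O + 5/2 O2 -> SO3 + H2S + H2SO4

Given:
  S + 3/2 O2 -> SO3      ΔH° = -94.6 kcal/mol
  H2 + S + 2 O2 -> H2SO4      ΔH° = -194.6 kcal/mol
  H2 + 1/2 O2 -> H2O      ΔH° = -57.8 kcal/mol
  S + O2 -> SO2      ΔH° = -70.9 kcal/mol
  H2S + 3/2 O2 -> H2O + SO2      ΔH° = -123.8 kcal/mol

ΔH° = -178.5 kcal/mol

equation 1 as written (SO3 already on the product side): -94.6 kcal/mol
equation 2 as written (H2SO4 already on the product side): -194.6 kcal/mol
equation 3 reversed: +57.8 kcal/mol
equation 4 as written: -70.9 kcal/mol
equation 5 reversed (H2S must end up as a product): +123.8 kcal/mol
By Hess's law, ΔH° = (1)·(-94.6) + (1)·(-194.6) + (-1)·(-57.8) + (1)·(-70.9) + (-1)·(-123.8) = -178.5 kcal/mol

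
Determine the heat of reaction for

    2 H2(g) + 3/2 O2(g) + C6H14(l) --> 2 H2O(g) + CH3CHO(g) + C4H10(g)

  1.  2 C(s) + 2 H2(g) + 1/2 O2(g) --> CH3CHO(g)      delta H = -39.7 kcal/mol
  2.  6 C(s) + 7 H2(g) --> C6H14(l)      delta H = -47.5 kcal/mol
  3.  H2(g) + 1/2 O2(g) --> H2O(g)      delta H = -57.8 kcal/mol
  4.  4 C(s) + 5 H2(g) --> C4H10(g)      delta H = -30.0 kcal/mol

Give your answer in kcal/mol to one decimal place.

eq. 1 as written: -39.7 kcal/mol
eq. 2 reversed: +47.5 kcal/mol
eq. 3 × 2: (2)·(-57.8) = -115.6 kcal/mol
eq. 4 as written: -30.0 kcal/mol
Since enthalpy is a state function, delta H = (-39.7) + (+47.5) + (-115.6) + (-30.0) = -137.8 kcal/mol

delta H = -137.8 kcal/mol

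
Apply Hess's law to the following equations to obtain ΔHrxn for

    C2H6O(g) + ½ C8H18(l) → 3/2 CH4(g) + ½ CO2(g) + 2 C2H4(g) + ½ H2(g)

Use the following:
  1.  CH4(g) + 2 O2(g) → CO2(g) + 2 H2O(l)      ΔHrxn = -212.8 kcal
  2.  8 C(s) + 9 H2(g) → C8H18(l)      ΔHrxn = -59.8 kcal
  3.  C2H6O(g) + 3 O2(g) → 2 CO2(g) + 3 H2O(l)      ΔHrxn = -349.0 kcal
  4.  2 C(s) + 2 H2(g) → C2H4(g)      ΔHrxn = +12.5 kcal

ΔHrxn = 25.1 kcal

eq. 1 reversed and × 3/2: (-3/2)·(-212.8) = +319.2 kcal
eq. 2 reversed and × 1/2: (-1/2)·(-59.8) = +29.9 kcal
eq. 3 as written: -349.0 kcal
eq. 4 × 2: (2)·(+12.5) = +25.0 kcal
ΔHrxn = (+319.2) + (+29.9) + (-349.0) + (+25.0) = 25.1 kcal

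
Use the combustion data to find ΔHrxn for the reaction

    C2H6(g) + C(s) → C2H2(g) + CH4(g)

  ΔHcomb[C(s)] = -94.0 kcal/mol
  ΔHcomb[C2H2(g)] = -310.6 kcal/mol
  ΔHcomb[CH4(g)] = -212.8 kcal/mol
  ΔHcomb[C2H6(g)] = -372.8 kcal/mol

ΔHrxn = 56.6 kcal/mol

With combustion enthalpies, reactants minus products:
= [1·(-372.8) + 1·(-94.0)] − [1·(-310.6) + 1·(-212.8)]
= 56.6 kcal/mol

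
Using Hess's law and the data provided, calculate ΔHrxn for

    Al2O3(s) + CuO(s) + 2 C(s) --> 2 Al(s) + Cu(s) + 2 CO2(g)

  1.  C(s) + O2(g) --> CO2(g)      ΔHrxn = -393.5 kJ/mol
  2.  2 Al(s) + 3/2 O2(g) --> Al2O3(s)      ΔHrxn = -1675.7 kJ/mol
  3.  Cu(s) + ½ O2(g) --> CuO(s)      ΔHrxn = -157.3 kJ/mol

ΔHrxn = 1046.0 kJ/mol

eq. 1 × 2 (×2 to match 2 CO2(g) in the target): (2)·(-393.5) = -787.0 kJ/mol
eq. 2 reversed (reverse to put Al2O3(s) on the reactant side): +1675.7 kJ/mol
eq. 3 reversed (reverse to put CuO(s) on the reactant side): +157.3 kJ/mol
Summing the manipulated equations, ΔHrxn = (-787.0) + (+1675.7) + (+157.3) = 1046.0 kJ/mol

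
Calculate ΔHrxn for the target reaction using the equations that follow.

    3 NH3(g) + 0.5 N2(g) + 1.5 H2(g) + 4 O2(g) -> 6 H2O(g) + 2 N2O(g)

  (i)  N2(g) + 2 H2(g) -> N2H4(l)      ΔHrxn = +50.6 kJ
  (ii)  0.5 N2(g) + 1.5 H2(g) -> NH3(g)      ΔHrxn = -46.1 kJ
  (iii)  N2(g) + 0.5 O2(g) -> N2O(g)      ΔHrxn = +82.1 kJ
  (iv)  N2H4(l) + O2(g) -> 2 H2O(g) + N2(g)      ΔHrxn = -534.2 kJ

ΔHrxn = -1148.3 kJ

(i) × 3: (3)·(+50.6) = +151.8 kJ
(ii) reversed and × 3 (NH3(g) must end up as a reactant; ×3 to match 3 NH3(g) in the target): (-3)·(-46.1) = +138.3 kJ
(iii) × 2 (scale by 2 for the 2 N2O(g)): (2)·(+82.1) = +164.2 kJ
(iv) × 3 (scale by 3 for the 6 H2O(g)): (3)·(-534.2) = -1602.6 kJ
Combining the equations, ΔHrxn = (3)·(+50.6) + (-3)·(-46.1) + (2)·(+82.1) + (3)·(-534.2) = -1148.3 kJ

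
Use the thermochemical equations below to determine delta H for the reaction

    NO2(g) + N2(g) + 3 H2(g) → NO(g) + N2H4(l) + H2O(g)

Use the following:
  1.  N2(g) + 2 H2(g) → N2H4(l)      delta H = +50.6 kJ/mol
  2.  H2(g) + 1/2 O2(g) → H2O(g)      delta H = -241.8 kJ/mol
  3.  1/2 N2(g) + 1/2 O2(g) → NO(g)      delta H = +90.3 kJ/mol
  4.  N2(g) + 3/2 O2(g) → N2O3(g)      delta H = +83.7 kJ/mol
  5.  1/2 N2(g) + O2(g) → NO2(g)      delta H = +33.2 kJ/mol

delta H = -134.1 kJ/mol

eq. 1 as written (N2H4(l) already on the product side): +50.6 kJ/mol
eq. 2 as written (H2O(g) already on the product side): -241.8 kJ/mol
eq. 3 as written (NO(g) already on the product side): +90.3 kJ/mol
eq. 4: not needed (N2O3(g) appears nowhere else).
eq. 5 reversed (NO2(g) must end up as a reactant): -33.2 kJ/mol
delta H = (1)·(+50.6) + (1)·(-241.8) + (1)·(+90.3) + (-1)·(+33.2) = -134.1 kJ/mol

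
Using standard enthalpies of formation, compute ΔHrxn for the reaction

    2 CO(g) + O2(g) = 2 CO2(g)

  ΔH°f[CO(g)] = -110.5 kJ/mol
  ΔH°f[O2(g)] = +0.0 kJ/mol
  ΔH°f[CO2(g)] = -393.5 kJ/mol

ΔHrxn = -566.0 kJ/mol

Products: 2·(-393.5) = -787.0
Reactants: 2·(-110.5) + 1·(+0.0) = -221.0
ΔHrxn = (-787.0) − (-221.0) = -566.0 kJ/mol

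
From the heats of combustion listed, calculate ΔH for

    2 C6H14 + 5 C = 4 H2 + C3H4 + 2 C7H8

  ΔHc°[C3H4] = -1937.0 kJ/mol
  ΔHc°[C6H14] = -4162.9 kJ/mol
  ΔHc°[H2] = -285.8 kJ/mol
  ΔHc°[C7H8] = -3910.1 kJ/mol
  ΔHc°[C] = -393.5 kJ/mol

With combustion enthalpies, reactants minus products:
= [2·(-4162.9) + 5·(-393.5)] − [4·(-285.8) + 1·(-1937.0) + 2·(-3910.1)]
= 607.1 kJ/mol

ΔH = 607.1 kJ/mol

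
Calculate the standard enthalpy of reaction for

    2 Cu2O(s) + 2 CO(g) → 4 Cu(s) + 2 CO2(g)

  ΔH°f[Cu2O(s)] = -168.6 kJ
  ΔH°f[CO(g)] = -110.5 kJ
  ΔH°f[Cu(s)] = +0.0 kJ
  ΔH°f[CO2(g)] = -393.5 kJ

Products: 4·(+0.0) + 2·(-393.5) = -787.0
Reactants: 2·(-168.6) + 2·(-110.5) = -558.2
ΔHrxn = (-787.0) − (-558.2) = -228.8 kJ

ΔHrxn = -228.8 kJ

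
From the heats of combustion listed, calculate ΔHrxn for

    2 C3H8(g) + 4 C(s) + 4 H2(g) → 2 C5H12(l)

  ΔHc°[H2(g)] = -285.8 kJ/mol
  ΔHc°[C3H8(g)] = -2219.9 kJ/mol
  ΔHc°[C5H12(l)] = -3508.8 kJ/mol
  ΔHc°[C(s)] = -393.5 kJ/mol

ΔHrxn = -139.4 kJ/mol

Using ΔH = Σ nΔHc°(reactants) − Σ nΔHc°(products):
= [2·(-2219.9) + 4·(-393.5) + 4·(-285.8)] − [2·(-3508.8)]
= -139.4 kJ/mol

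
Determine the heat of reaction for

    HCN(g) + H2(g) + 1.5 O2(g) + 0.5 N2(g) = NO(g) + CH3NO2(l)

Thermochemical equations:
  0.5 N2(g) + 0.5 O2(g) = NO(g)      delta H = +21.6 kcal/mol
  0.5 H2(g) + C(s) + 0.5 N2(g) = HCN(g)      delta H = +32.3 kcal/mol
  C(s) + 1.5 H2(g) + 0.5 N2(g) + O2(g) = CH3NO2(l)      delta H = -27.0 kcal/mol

delta H = -37.7 kcal/mol

equation 1 as written (NO(g) already on the product side): +21.6 kcal/mol
equation 2 reversed (HCN(g) must end up as a reactant): -32.3 kcal/mol
equation 3 as written (CH3NO2(l) already on the product side): -27.0 kcal/mol
delta H = (+21.6) + (-32.3) + (-27.0) = -37.7 kcal/mol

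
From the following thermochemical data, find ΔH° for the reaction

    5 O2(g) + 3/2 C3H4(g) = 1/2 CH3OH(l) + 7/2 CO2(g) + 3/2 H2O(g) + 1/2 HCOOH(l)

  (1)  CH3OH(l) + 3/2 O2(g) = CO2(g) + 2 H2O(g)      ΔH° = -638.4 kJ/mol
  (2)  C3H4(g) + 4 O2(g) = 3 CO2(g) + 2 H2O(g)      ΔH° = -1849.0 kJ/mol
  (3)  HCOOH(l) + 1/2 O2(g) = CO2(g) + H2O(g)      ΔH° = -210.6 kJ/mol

(1) reversed and × 1/2: (-1/2)·(-638.4) = +319.2 kJ/mol
(2) × 3/2: (3/2)·(-1849.0) = -2773.5 kJ/mol
(3) reversed and × 1/2: (-1/2)·(-210.6) = +105.3 kJ/mol
By Hess's law, ΔH° = (+319.2) + (-2773.5) + (+105.3) = -2349.0 kJ/mol

ΔH° = -2349.0 kJ/mol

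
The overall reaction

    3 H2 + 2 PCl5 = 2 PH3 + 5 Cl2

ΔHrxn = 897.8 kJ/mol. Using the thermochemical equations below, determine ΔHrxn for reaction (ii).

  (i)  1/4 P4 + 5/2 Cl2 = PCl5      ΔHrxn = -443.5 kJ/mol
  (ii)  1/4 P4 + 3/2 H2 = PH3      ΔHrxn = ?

(i) reversed and × 2 (reverse to put PCl5 on the reactant side; ×2 to match 2 PCl5 in the target): (-2)·(-443.5) = +887.0 kJ/mol
(ii) × 2 (×2 to match 2 PH3 in the target): contributes 2·x
+897.8 = (+887.0) + 2·x
x = (+897.8 − (+887.0)) / (2) = 5.4 kJ/mol

ΔHrxn = 5.4 kJ/mol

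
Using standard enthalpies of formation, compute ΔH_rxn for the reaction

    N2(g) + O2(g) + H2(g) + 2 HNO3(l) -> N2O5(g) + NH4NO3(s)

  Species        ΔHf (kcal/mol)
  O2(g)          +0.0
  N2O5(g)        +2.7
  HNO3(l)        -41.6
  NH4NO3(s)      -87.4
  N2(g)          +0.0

Products: 1·(+2.7) + 1·(-87.4) = -84.7
Reactants: 1·(+0.0) + 1·(+0.0) + 1·(+0.0) + 2·(-41.6) = -83.2
ΔH_rxn = (-84.7) − (-83.2) = -1.5 kcal/mol

ΔH_rxn = -1.5 kcal/mol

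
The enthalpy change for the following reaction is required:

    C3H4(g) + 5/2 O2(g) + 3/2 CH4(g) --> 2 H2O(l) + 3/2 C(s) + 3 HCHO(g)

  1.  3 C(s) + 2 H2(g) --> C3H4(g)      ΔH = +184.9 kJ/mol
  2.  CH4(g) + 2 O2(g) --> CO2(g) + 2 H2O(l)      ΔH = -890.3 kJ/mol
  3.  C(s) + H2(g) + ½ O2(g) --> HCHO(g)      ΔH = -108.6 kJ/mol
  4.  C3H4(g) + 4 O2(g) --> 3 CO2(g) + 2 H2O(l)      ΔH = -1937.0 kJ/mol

ΔH = -970.1 kJ/mol

eq. 1 reversed and × 3/2: (-3/2)·(+184.9) = -277.35 kJ/mol
eq. 2 × 3/2 (scale by 3/2 for the 3/2 CH4(g)): (3/2)·(-890.3) = -1335.45 kJ/mol
eq. 3 × 3 (scale by 3 for the 3 HCHO(g)): (3)·(-108.6) = -325.8 kJ/mol
eq. 4 reversed and × 1/2: (-1/2)·(-1937.0) = +968.5 kJ/mol
ΔH = (-277.35) + (-1335.45) + (-325.8) + (+968.5) = -970.1 kJ/mol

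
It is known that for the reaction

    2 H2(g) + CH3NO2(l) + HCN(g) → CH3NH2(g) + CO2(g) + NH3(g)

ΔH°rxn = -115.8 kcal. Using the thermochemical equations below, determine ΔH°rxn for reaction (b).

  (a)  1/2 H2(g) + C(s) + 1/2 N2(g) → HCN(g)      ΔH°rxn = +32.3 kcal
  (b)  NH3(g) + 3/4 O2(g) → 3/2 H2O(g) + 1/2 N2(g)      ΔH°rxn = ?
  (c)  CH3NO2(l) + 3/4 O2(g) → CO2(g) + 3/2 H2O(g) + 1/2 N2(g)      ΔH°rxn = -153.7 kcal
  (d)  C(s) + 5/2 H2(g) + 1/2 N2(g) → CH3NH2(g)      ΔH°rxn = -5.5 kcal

(a) reversed (HCN(g) must end up as a reactant): -32.3 kcal
(b) reversed (NH3(g) must end up as a product): contributes −x
(c) as written (CH3NO2(l) already on the reactant side): -153.7 kcal
(d) as written (CH3NH2(g) already on the product side): -5.5 kcal
-115.8 = (-32.3) + (-153.7) + (-5.5) − x
x = (-115.8 − (-191.5)) / (-1) = -75.7 kcal

ΔH°rxn = -75.7 kcal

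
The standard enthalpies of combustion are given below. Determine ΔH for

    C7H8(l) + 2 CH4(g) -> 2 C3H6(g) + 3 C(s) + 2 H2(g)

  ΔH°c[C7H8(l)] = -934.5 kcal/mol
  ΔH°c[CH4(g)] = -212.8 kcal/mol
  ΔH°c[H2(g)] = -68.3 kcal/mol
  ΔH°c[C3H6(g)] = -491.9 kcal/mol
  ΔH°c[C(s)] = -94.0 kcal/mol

With combustion enthalpies, reactants minus products:
= [1·(-934.5) + 2·(-212.8)] − [2·(-491.9) + 3·(-94.0) + 2·(-68.3)]
= 42.3 kcal/mol

ΔH = 42.3 kcal/mol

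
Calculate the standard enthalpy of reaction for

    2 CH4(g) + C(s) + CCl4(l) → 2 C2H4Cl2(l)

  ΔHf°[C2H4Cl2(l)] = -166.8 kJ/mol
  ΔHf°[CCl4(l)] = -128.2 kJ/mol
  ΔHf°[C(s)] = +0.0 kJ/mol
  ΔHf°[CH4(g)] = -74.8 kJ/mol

ΔH_rxn = -55.8 kJ/mol

ΔH°rxn = Σ nΔHf°(products) − Σ nΔHf°(reactants).
Products: 2·(-166.8) = -333.6
Reactants: 2·(-74.8) + 1·(+0.0) + 1·(-128.2) = -277.8
ΔH_rxn = (-333.6) − (-277.8) = -55.8 kJ/mol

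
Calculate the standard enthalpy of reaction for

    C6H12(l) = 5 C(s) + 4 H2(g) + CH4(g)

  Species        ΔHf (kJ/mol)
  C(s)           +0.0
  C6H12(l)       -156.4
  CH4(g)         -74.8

Products: 5·(+0.0) + 4·(+0.0) + 1·(-74.8) = -74.8
Reactants: 1·(-156.4) = -156.4
ΔH°rxn = (-74.8) − (-156.4) = 81.6 kJ/mol

ΔH°rxn = 81.6 kJ/mol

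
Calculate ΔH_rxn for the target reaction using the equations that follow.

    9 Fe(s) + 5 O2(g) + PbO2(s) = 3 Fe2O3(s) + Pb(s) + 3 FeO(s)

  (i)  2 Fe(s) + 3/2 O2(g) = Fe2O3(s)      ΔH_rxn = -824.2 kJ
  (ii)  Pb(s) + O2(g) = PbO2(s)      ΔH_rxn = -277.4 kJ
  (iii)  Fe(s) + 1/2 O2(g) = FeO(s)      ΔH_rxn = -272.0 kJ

(i) × 3 (scale by 3 for the 3 Fe2O3(s)): (3)·(-824.2) = -2472.6 kJ
(ii) reversed (reverse to put PbO2(s) on the reactant side): +277.4 kJ
(iii) × 3 (×3 to match 3 FeO(s) in the target): (3)·(-272.0) = -816.0 kJ
By Hess's law, ΔH_rxn = (-2472.6) + (+277.4) + (-816.0) = -3011.2 kJ

ΔH_rxn = -3011.2 kJ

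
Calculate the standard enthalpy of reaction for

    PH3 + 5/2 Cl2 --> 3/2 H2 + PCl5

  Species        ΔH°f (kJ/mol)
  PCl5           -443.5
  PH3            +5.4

ΔH°rxn = -448.9 kJ/mol

Products: 3/2·(+0.0) + 1·(-443.5) = -443.5
Reactants: 1·(+5.4) + 5/2·(+0.0) = +5.4
ΔH°rxn = (-443.5) − (+5.4) = -448.9 kJ/mol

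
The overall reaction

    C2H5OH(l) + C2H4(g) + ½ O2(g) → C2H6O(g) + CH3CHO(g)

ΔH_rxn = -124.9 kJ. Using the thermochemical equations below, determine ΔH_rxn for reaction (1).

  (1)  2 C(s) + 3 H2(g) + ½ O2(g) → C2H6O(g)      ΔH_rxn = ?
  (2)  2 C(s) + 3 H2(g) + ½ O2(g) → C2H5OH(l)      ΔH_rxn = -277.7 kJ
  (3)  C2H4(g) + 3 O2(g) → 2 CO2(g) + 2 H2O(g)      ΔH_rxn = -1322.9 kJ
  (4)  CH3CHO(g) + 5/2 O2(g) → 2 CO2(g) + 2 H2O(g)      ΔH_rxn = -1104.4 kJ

(1) as written (C2H6O(g) already on the product side): contributes x
(2) reversed (C2H5OH(l) must end up as a reactant): +277.7 kJ
(3) as written (C2H4(g) already on the reactant side): -1322.9 kJ
(4) reversed (reverse to put CH3CHO(g) on the product side): +1104.4 kJ
-124.9 = (+277.7) + (-1322.9) + (+1104.4) + x
x = (-124.9 − (+59.2)) / (1) = -184.1 kJ

ΔH_rxn = -184.1 kJ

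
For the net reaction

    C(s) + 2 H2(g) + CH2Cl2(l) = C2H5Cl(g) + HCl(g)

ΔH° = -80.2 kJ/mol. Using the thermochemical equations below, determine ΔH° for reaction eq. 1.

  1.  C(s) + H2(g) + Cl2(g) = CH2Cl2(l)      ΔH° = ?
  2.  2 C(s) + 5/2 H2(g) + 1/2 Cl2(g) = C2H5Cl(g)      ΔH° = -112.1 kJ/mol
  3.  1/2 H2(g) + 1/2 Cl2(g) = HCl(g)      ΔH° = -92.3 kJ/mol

ΔH° = -124.2 kJ/mol

eq. 1 reversed: contributes −x
eq. 2 as written: -112.1 kJ/mol
eq. 3 as written: -92.3 kJ/mol
-80.2 = (-112.1) + (-92.3) − x
x = (-80.2 − (-204.4)) / (-1) = -124.2 kJ/mol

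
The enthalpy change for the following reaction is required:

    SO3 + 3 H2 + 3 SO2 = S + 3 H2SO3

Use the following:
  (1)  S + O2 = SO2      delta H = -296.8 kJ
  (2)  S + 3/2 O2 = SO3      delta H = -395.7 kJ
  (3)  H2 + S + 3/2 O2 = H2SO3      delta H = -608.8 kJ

(1) reversed and × 3: (-3)·(-296.8) = +890.4 kJ
(2) reversed: +395.7 kJ
(3) × 3: (3)·(-608.8) = -1826.4 kJ
Summing the manipulated equations, delta H = (+890.4) + (+395.7) + (-1826.4) = -540.3 kJ

delta H = -540.3 kJ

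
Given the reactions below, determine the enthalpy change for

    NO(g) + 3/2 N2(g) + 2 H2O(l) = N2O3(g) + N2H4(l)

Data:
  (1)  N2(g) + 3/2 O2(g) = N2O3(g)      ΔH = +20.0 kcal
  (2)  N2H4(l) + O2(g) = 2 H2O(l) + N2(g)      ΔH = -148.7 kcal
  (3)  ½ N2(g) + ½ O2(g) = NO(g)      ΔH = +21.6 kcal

ΔH = 147.1 kcal

(1) as written (N2O3(g) already on the product side): +20.0 kcal
(2) reversed (N2H4(l) must end up as a product): +148.7 kcal
(3) reversed (NO(g) must end up as a reactant): -21.6 kcal
ΔH = (+20.0) + (+148.7) + (-21.6) = 147.1 kcal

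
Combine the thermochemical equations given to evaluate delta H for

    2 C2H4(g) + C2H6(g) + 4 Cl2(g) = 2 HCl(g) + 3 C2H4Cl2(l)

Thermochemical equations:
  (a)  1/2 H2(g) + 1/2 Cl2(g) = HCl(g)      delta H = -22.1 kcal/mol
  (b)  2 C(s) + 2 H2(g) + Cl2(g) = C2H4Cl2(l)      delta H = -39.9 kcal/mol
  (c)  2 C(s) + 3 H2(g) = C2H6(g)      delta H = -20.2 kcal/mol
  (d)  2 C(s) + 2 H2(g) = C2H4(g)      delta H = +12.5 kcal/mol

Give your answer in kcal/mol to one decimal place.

(a) × 2 (×2 to match 2 HCl(g) in the target): (2)·(-22.1) = -44.2 kcal/mol
(b) × 3 (×3 to match 3 C2H4Cl2(l) in the target): (3)·(-39.9) = -119.7 kcal/mol
(c) reversed (C2H6(g) must end up as a reactant): +20.2 kcal/mol
(d) reversed and × 2 (reverse to put C2H4(g) on the reactant side; scale by 2 for the 2 C2H4(g)): (-2)·(+12.5) = -25.0 kcal/mol
delta H = (2)·(-22.1) + (3)·(-39.9) + (-1)·(-20.2) + (-2)·(+12.5) = -168.7 kcal/mol

delta H = -168.7 kcal/mol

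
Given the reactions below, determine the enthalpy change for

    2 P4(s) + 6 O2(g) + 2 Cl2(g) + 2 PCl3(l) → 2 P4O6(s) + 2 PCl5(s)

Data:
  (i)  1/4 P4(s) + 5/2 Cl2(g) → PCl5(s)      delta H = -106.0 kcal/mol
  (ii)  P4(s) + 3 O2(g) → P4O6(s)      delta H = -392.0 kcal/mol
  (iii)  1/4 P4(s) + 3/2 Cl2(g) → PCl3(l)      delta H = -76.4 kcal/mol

(i) × 2 (×2 to match 2 PCl5(s) in the target): (2)·(-106.0) = -212.0 kcal/mol
(ii) × 2 (×2 to match 2 P4O6(s) in the target): (2)·(-392.0) = -784.0 kcal/mol
(iii) reversed and × 2 (PCl3(l) must end up as a reactant; ×2 to match 2 PCl3(l) in the target): (-2)·(-76.4) = +152.8 kcal/mol
Since enthalpy is a state function, delta H = (2)·(-106.0) + (2)·(-392.0) + (-2)·(-76.4) = -843.2 kcal/mol

delta H = -843.2 kcal/mol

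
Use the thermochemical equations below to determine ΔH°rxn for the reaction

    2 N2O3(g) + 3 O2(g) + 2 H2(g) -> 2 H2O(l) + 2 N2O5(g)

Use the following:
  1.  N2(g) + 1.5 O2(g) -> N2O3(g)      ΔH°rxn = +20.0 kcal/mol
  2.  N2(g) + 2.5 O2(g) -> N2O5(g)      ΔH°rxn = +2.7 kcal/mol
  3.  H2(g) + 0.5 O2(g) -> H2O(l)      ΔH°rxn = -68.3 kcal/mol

ΔH°rxn = -171.2 kcal/mol

eq. 1 reversed and × 2: (-2)·(+20.0) = -40.0 kcal/mol
eq. 2 × 2: (2)·(+2.7) = +5.4 kcal/mol
eq. 3 × 2: (2)·(-68.3) = -136.6 kcal/mol
Summing the manipulated equations, ΔH°rxn = (-40.0) + (+5.4) + (-136.6) = -171.2 kcal/mol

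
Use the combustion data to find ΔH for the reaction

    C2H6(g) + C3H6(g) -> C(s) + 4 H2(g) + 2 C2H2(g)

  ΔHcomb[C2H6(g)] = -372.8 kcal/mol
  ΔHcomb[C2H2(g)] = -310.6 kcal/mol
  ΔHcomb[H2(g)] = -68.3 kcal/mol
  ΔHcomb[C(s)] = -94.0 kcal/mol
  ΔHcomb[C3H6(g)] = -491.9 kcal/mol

With combustion enthalpies, reactants minus products:
= [1·(-372.8) + 1·(-491.9)] − [1·(-94.0) + 4·(-68.3) + 2·(-310.6)]
= 123.7 kcal/mol

ΔH = 123.7 kcal/mol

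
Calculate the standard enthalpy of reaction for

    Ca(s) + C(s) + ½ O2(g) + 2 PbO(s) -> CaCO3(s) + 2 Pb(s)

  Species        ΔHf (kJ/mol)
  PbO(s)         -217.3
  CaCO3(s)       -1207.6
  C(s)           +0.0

ΔH°rxn = Σ nΔHf°(products) − Σ nΔHf°(reactants).
Products: 1·(-1207.6) + 2·(+0.0) = -1207.6
Reactants: 1·(+0.0) + 1·(+0.0) + 1/2·(+0.0) + 2·(-217.3) = -434.6
ΔH_rxn = (-1207.6) − (-434.6) = -773.0 kJ/mol

ΔH_rxn = -773.0 kJ/mol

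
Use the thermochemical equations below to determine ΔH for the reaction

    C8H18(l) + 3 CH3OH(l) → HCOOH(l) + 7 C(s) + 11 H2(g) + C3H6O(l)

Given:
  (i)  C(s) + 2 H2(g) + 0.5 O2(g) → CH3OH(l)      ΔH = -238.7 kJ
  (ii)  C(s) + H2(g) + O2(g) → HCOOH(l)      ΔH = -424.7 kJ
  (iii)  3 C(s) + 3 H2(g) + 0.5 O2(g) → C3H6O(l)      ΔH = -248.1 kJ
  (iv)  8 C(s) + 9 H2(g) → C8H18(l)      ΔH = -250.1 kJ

ΔH = 293.4 kJ

(i) reversed and × 3: (-3)·(-238.7) = +716.1 kJ
(ii) as written: -424.7 kJ
(iii) as written: -248.1 kJ
(iv) reversed: +250.1 kJ
By Hess's law, ΔH = (-3)·(-238.7) + (1)·(-424.7) + (1)·(-248.1) + (-1)·(-250.1) = 293.4 kJ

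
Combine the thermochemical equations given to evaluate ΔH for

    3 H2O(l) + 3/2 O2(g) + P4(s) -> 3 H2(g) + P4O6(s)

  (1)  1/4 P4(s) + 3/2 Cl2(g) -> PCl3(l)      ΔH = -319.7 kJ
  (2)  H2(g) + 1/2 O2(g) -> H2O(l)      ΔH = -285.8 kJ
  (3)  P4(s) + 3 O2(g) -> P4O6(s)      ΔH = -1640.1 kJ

(1): not needed (PCl3(l) appears nowhere else).
(2) reversed and × 3 (H2O(l) must end up as a reactant; scale by 3 for the 3 H2O(l)): (-3)·(-285.8) = +857.4 kJ
(3) as written (P4O6(s) already on the product side): -1640.1 kJ
ΔH = (-3)·(-285.8) + (1)·(-1640.1) = -782.7 kJ

ΔH = -782.7 kJ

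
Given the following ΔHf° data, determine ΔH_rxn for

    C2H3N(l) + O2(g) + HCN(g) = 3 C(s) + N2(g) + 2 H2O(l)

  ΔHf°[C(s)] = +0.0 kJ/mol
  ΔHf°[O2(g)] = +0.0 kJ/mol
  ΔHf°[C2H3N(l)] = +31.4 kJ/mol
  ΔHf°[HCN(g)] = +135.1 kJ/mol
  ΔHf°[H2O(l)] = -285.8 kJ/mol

Products: 3·(+0.0) + 1·(+0.0) + 2·(-285.8) = -571.6
Reactants: 1·(+31.4) + 1·(+0.0) + 1·(+135.1) = +166.5
ΔH_rxn = (-571.6) − (+166.5) = -738.1 kJ/mol

ΔH_rxn = -738.1 kJ/mol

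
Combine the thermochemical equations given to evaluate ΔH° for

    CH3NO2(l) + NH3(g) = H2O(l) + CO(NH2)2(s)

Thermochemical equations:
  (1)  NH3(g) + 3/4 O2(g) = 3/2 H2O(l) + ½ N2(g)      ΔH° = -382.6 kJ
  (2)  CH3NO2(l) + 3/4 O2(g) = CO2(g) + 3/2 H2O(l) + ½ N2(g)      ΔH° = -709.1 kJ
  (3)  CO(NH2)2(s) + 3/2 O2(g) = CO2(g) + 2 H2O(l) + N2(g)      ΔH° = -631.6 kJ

(1) as written (NH3(g) already on the reactant side): -382.6 kJ
(2) as written (CH3NO2(l) already on the reactant side): -709.1 kJ
(3) reversed (reverse to put CO(NH2)2(s) on the product side): +631.6 kJ
ΔH° = (1)·(-382.6) + (1)·(-709.1) + (-1)·(-631.6) = -460.1 kJ

ΔH° = -460.1 kJ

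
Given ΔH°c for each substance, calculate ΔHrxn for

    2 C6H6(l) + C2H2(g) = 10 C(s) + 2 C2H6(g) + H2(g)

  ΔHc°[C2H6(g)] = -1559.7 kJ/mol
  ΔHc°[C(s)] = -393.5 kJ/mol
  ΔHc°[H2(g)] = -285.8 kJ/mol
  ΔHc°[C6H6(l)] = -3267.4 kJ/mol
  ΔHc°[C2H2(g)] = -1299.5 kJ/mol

Using ΔH = Σ nΔHc°(reactants) − Σ nΔHc°(products):
= [2·(-3267.4) + 1·(-1299.5)] − [10·(-393.5) + 2·(-1559.7) + 1·(-285.8)]
= -494.1 kJ/mol

ΔHrxn = -494.1 kJ/mol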